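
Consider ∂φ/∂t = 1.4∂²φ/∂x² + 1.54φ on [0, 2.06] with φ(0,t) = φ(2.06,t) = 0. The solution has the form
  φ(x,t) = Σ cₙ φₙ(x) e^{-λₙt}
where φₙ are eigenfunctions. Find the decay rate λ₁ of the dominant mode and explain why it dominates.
Eigenvalues: λₙ = 1.4n²π²/2.06² - 1.54.
First three modes:
  n=1: λ₁ = 1.4π²/2.06² - 1.54 ≈ 1.716
  n=2: λ₂ = 5.6π²/2.06² - 1.54 ≈ 11.484
  n=3: λ₃ = 12.6π²/2.06² - 1.54 ≈ 27.765
Since 1.4π²/2.06² ≈ 3.256 > 1.54, all λₙ > 0.
The n=1 mode decays slowest → dominates as t → ∞.
Asymptotic: φ ~ c₁ sin(πx/2.06) e^{-λ₁t} with decay rate λ₁ ≈ 1.716.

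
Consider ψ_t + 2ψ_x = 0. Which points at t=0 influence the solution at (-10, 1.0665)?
A single point: x = -12.133. The characteristic through (-10, 1.0665) is x - 2t = const, so x = -10 - 2·1.0665 = -12.133.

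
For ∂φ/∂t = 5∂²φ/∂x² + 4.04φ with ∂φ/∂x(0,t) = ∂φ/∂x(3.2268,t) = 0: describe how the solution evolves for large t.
φ grows unboundedly. With Neumann BCs the constant mode has diffusion eigenvalue 0, so any r > 0 makes it grow like e^(4.04t); solution grows exponentially.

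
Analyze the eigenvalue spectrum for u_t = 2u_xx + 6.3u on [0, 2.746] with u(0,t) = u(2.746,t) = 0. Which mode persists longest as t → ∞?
Eigenvalues: λₙ = 2n²π²/2.746² - 6.3.
First three modes:
  n=1: λ₁ = 2π²/2.746² - 6.3 ≈ -3.682
  n=2: λ₂ = 8π²/2.746² - 6.3 ≈ 4.171
  n=3: λ₃ = 18π²/2.746² - 6.3 ≈ 17.26
Since 2π²/2.746² ≈ 2.618 < 6.3, λ₁ < 0.
The n=1 mode grows fastest (−λₙ is largest for n=1) → dominates.
Asymptotic: u ~ c₁ sin(πx/2.746) e^{3.682t} (exponential growth at rate −λ₁ ≈ 3.682).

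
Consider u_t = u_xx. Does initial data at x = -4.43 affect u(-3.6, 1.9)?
Yes, for any finite x. The heat equation has infinite propagation speed, so all initial data affects all points at any t > 0.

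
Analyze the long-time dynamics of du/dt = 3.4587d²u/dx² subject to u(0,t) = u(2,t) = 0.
Long-time behavior: u → 0. Heat diffuses out through both boundaries.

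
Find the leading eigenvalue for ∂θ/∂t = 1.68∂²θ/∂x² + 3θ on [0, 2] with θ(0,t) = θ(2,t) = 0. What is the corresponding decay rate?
Eigenvalues: λₙ = 1.68n²π²/2² - 3.
First three modes:
  n=1: λ₁ = 1.68π²/2² - 3 ≈ 1.145
  n=2: λ₂ = 6.72π²/2² - 3 ≈ 13.581
  n=3: λ₃ = 15.12π²/2² - 3 ≈ 34.307
Since 1.68π²/2² ≈ 4.145 > 3, all λₙ > 0.
The n=1 mode decays slowest → dominates as t → ∞.
Asymptotic: θ ~ c₁ sin(πx/2) e^{-λ₁t} with decay rate λ₁ ≈ 1.145.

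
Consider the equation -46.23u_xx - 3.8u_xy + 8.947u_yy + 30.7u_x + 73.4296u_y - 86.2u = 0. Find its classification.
Hyperbolic. (A = -46.23, B = -3.8, C = 8.947 gives B² - 4AC = 1668.91924.)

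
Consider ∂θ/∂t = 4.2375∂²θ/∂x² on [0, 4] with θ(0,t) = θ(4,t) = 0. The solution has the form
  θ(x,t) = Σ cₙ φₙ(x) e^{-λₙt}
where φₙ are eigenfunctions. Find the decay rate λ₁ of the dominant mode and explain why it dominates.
Eigenvalues: λₙ = 4.2375n²π²/4².
First three modes:
  n=1: λ₁ = 4.2375π²/4² ≈ 2.614
  n=2: λ₂ = 16.95π²/4² ≈ 10.456 (4× faster decay)
  n=3: λ₃ = 38.1375π²/4² ≈ 23.525 (9× faster decay)
As t → ∞, higher modes decay exponentially faster. The n=1 mode dominates: θ ~ c₁ sin(πx/4) e^{-λ₁t}.
Decay rate: λ₁ = 4.2375π²/4² ≈ 2.614.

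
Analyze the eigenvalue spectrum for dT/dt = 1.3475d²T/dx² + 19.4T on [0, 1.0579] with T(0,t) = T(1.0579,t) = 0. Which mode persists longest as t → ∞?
Eigenvalues: λₙ = 1.3475n²π²/1.0579² - 19.4.
First three modes:
  n=1: λ₁ = 1.3475π²/1.0579² - 19.4 ≈ -7.517
  n=2: λ₂ = 5.39π²/1.0579² - 19.4 ≈ 28.133
  n=3: λ₃ = 12.1275π²/1.0579² - 19.4 ≈ 87.55
Since 1.3475π²/1.0579² ≈ 11.883 < 19.4, λ₁ < 0.
The n=1 mode grows fastest (−λₙ is largest for n=1) → dominates.
Asymptotic: T ~ c₁ sin(πx/1.0579) e^{7.517t} (exponential growth at rate −λ₁ ≈ 7.517).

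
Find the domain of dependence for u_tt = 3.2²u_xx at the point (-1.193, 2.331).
Domain of dependence: [-8.6522, 6.2662]. Signals travel at speed 3.2, so data within |x - -1.193| ≤ 3.2·2.331 = 7.4592 can reach the point.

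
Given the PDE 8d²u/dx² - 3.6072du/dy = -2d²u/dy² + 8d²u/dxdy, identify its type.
Rewriting in standard form: 8d²u/dx² - 8d²u/dxdy + 2d²u/dy² - 3.6072du/dy = 0. The second-order coefficients are A = 8, B = -8, C = 2. Since B² - 4AC = 0 = 0, this is a parabolic PDE.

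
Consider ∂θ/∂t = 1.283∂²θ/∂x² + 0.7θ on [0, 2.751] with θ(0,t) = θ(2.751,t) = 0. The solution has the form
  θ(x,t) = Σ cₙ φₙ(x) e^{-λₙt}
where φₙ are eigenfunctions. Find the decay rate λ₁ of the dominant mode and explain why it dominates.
Eigenvalues: λₙ = 1.283n²π²/2.751² - 0.7.
First three modes:
  n=1: λ₁ = 1.283π²/2.751² - 0.7 ≈ 0.973
  n=2: λ₂ = 5.132π²/2.751² - 0.7 ≈ 5.993
  n=3: λ₃ = 11.547π²/2.751² - 0.7 ≈ 14.359
Since 1.283π²/2.751² ≈ 1.673 > 0.7, all λₙ > 0.
The n=1 mode decays slowest → dominates as t → ∞.
Asymptotic: θ ~ c₁ sin(πx/2.751) e^{-λ₁t} with decay rate λ₁ ≈ 0.973.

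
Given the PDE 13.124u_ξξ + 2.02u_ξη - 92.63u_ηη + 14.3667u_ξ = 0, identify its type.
The second-order coefficients are A = 13.124, B = 2.02, C = -92.63. Since B² - 4AC = 4866.78488 > 0, this is a hyperbolic PDE.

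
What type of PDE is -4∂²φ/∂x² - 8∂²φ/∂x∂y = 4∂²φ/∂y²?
Rewriting in standard form: -4∂²φ/∂x² - 8∂²φ/∂x∂y - 4∂²φ/∂y² = 0. With A = -4, B = -8, C = -4, the discriminant is 0. This is a parabolic PDE.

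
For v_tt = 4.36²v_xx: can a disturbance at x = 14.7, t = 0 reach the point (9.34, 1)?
No. The domain of dependence is [4.98, 13.7], and 14.7 is outside this interval.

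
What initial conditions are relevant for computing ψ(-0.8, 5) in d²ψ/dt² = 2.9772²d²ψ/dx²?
Domain of dependence: [-15.686, 14.086]. Signals travel at speed 2.9772, so data within |x - -0.8| ≤ 2.9772·5 = 14.886 can reach the point.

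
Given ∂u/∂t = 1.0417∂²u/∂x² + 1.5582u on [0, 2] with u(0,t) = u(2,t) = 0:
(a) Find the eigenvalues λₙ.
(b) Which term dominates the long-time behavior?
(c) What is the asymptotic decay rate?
Eigenvalues: λₙ = 1.0417n²π²/2² - 1.5582.
First three modes:
  n=1: λ₁ = 1.0417π²/2² - 1.5582 ≈ 1.012
  n=2: λ₂ = 4.1668π²/2² - 1.5582 ≈ 8.723
  n=3: λ₃ = 9.3753π²/2² - 1.5582 ≈ 21.574
Since 1.0417π²/2² ≈ 2.57 > 1.5582, all λₙ > 0.
The n=1 mode decays slowest → dominates as t → ∞.
Asymptotic: u ~ c₁ sin(πx/2) e^{-λ₁t} with decay rate λ₁ ≈ 1.012.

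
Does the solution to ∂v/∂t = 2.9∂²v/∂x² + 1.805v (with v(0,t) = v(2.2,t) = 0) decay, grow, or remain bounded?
v → 0. Diffusion dominates reaction (r=1.805 < κπ²/L²≈5.91); solution decays.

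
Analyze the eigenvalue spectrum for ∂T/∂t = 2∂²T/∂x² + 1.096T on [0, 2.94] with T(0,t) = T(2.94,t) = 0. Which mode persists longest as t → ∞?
Eigenvalues: λₙ = 2n²π²/2.94² - 1.096.
First three modes:
  n=1: λ₁ = 2π²/2.94² - 1.096 ≈ 1.188
  n=2: λ₂ = 8π²/2.94² - 1.096 ≈ 8.039
  n=3: λ₃ = 18π²/2.94² - 1.096 ≈ 19.457
Since 2π²/2.94² ≈ 2.284 > 1.096, all λₙ > 0.
The n=1 mode decays slowest → dominates as t → ∞.
Asymptotic: T ~ c₁ sin(πx/2.94) e^{-λ₁t} with decay rate λ₁ ≈ 1.188.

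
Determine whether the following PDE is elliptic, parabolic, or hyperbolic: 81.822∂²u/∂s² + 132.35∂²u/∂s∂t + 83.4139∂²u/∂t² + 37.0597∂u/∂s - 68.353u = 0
Coefficients: A = 81.822, B = 132.35, C = 83.4139. B² - 4AC = -9783.8460032, which is negative, so the equation is elliptic.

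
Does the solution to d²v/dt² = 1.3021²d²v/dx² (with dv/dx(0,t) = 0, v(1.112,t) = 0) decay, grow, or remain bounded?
v oscillates (no decay). Energy is conserved; the solution oscillates indefinitely as standing waves.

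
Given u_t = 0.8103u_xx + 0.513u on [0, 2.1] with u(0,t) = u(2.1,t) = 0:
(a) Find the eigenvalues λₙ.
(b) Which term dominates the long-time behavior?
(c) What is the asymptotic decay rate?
Eigenvalues: λₙ = 0.8103n²π²/2.1² - 0.513.
First three modes:
  n=1: λ₁ = 0.8103π²/2.1² - 0.513 ≈ 1.3
  n=2: λ₂ = 3.2412π²/2.1² - 0.513 ≈ 6.741
  n=3: λ₃ = 7.2927π²/2.1² - 0.513 ≈ 15.808
Since 0.8103π²/2.1² ≈ 1.813 > 0.513, all λₙ > 0.
The n=1 mode decays slowest → dominates as t → ∞.
Asymptotic: u ~ c₁ sin(πx/2.1) e^{-λ₁t} with decay rate λ₁ ≈ 1.3.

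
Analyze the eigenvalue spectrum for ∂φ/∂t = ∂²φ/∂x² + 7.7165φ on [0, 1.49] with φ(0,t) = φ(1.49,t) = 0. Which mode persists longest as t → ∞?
Eigenvalues: λₙ = n²π²/1.49² - 7.7165.
First three modes:
  n=1: λ₁ = π²/1.49² - 7.7165 ≈ -3.271
  n=2: λ₂ = 4π²/1.49² - 7.7165 ≈ 10.066
  n=3: λ₃ = 9π²/1.49² - 7.7165 ≈ 32.294
Since π²/1.49² ≈ 4.446 < 7.7165, λ₁ < 0.
The n=1 mode grows fastest (−λₙ is largest for n=1) → dominates.
Asymptotic: φ ~ c₁ sin(πx/1.49) e^{3.271t} (exponential growth at rate −λ₁ ≈ 3.271).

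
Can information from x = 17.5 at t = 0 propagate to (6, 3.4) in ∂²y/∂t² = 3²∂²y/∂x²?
No. The domain of dependence is [-4.2, 16.2], and 17.5 is outside this interval.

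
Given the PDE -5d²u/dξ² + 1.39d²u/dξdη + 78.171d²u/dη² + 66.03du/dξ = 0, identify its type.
The second-order coefficients are A = -5, B = 1.39, C = 78.171. Since B² - 4AC = 1565.3521 > 0, this is a hyperbolic PDE.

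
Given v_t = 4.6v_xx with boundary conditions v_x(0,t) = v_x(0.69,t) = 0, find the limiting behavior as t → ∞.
v → constant (steady state). Heat is conserved (no flux at boundaries); solution approaches the spatial average.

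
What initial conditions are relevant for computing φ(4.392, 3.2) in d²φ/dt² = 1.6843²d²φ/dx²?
Domain of dependence: [-0.99776, 9.78176]. Signals travel at speed 1.6843, so data within |x - 4.392| ≤ 1.6843·3.2 = 5.38976 can reach the point.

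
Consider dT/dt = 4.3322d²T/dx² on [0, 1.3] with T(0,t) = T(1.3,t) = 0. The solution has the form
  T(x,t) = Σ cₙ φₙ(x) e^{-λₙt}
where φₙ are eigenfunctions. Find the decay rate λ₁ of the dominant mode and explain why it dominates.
Eigenvalues: λₙ = 4.3322n²π²/1.3².
First three modes:
  n=1: λ₁ = 4.3322π²/1.3² ≈ 25.3
  n=2: λ₂ = 17.3288π²/1.3² ≈ 101.2 (4× faster decay)
  n=3: λ₃ = 38.9898π²/1.3² ≈ 227.701 (9× faster decay)
As t → ∞, higher modes decay exponentially faster. The n=1 mode dominates: T ~ c₁ sin(πx/1.3) e^{-λ₁t}.
Decay rate: λ₁ = 4.3322π²/1.3² ≈ 25.3.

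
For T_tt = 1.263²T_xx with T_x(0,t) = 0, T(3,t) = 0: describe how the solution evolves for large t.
T oscillates (no decay). Energy is conserved; the solution oscillates indefinitely as standing waves.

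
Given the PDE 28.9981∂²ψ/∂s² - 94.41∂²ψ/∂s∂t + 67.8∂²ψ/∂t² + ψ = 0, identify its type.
The second-order coefficients are A = 28.9981, B = -94.41, C = 67.8. Since B² - 4AC = 1048.96338 > 0, this is a hyperbolic PDE.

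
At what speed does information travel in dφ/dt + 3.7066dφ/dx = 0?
Speed = 3.7066. Information travels along x - 3.7066t = const (rightward).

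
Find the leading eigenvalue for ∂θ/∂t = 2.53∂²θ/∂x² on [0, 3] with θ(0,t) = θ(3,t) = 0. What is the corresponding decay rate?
Eigenvalues: λₙ = 2.53n²π²/3².
First three modes:
  n=1: λ₁ = 2.53π²/3² ≈ 2.774
  n=2: λ₂ = 10.12π²/3² ≈ 11.098 (4× faster decay)
  n=3: λ₃ = 22.77π²/3² ≈ 24.97 (9× faster decay)
As t → ∞, higher modes decay exponentially faster. The n=1 mode dominates: θ ~ c₁ sin(πx/3) e^{-λ₁t}.
Decay rate: λ₁ = 2.53π²/3² ≈ 2.774.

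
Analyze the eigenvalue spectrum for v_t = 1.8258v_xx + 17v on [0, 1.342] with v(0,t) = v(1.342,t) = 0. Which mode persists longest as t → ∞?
Eigenvalues: λₙ = 1.8258n²π²/1.342² - 17.
First three modes:
  n=1: λ₁ = 1.8258π²/1.342² - 17 ≈ -6.994
  n=2: λ₂ = 7.3032π²/1.342² - 17 ≈ 23.023
  n=3: λ₃ = 16.4322π²/1.342² - 17 ≈ 73.051
Since 1.8258π²/1.342² ≈ 10.006 < 17, λ₁ < 0.
The n=1 mode grows fastest (−λₙ is largest for n=1) → dominates.
Asymptotic: v ~ c₁ sin(πx/1.342) e^{6.994t} (exponential growth at rate −λ₁ ≈ 6.994).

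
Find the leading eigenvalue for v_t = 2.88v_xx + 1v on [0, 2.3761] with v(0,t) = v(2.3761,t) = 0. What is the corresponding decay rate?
Eigenvalues: λₙ = 2.88n²π²/2.3761² - 1.
First three modes:
  n=1: λ₁ = 2.88π²/2.3761² - 1 ≈ 4.035
  n=2: λ₂ = 11.52π²/2.3761² - 1 ≈ 19.138
  n=3: λ₃ = 25.92π²/2.3761² - 1 ≈ 44.311
Since 2.88π²/2.3761² ≈ 5.035 > 1, all λₙ > 0.
The n=1 mode decays slowest → dominates as t → ∞.
Asymptotic: v ~ c₁ sin(πx/2.3761) e^{-λ₁t} with decay rate λ₁ ≈ 4.035.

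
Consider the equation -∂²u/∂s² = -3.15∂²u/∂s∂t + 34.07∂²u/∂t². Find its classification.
Rewriting in standard form: -∂²u/∂s² + 3.15∂²u/∂s∂t - 34.07∂²u/∂t² = 0. Elliptic. (A = -1, B = 3.15, C = -34.07 gives B² - 4AC = -126.3575.)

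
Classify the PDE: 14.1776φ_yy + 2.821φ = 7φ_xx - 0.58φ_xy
Rewriting in standard form: -7φ_xx + 0.58φ_xy + 14.1776φ_yy + 2.821φ = 0. A = -7, B = 0.58, C = 14.1776. Discriminant B² - 4AC = 397.3092. Since 397.3092 > 0, hyperbolic.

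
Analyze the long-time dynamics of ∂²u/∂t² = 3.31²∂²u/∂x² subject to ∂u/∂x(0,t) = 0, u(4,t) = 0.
Long-time behavior: u oscillates (no decay). Energy is conserved; the solution oscillates indefinitely as standing waves.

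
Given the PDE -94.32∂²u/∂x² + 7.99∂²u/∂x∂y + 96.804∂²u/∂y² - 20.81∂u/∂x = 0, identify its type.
The second-order coefficients are A = -94.32, B = 7.99, C = 96.804. Since B² - 4AC = 36586.05322 > 0, this is a hyperbolic PDE.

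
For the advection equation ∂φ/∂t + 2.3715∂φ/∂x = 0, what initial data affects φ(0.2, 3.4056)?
A single point: x = -7.8763804. The characteristic through (0.2, 3.4056) is x - 2.3715t = const, so x = 0.2 - 2.3715·3.4056 = -7.8763804.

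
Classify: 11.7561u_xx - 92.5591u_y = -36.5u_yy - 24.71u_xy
Rewriting in standard form: 11.7561u_xx + 24.71u_xy + 36.5u_yy - 92.5591u_y = 0. Elliptic (discriminant = -1105.8065).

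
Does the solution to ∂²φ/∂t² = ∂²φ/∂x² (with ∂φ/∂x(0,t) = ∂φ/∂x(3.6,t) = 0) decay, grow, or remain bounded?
φ oscillates about a mean that drifts linearly in t (generically unbounded; no decay). There is no damping, so the nonconstant modes persist as standing waves (energy conserved, no decay). But with Neumann conditions at both ends the constant mode has eigenvalue 0: the spatial mean M(t) of φ satisfies M'' = 0, so M(t) = M(0) + M'(0)·t. Unless the initial velocity has zero mean (∫φ_t(x,0)dx = 0), the solution grows linearly in t (unbounded, though not exponentially); if it does have zero mean, the solution stays bounded and simply oscillates.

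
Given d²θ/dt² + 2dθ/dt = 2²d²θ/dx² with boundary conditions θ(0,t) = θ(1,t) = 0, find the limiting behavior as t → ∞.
θ → 0. Damping (γ=2) dissipates energy; oscillations decay exponentially.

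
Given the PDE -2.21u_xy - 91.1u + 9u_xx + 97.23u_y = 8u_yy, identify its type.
Rewriting in standard form: 9u_xx - 2.21u_xy - 8u_yy + 97.23u_y - 91.1u = 0. The second-order coefficients are A = 9, B = -2.21, C = -8. Since B² - 4AC = 292.8841 > 0, this is a hyperbolic PDE.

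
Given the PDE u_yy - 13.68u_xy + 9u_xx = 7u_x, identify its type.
Rewriting in standard form: 9u_xx - 13.68u_xy + u_yy - 7u_x = 0. The second-order coefficients are A = 9, B = -13.68, C = 1. Since B² - 4AC = 151.1424 > 0, this is a hyperbolic PDE.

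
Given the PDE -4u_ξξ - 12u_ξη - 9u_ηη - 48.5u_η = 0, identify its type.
The second-order coefficients are A = -4, B = -12, C = -9. Since B² - 4AC = 0 = 0, this is a parabolic PDE.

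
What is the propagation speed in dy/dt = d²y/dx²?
Infinite. The heat equation is parabolic, not hyperbolic, so disturbances propagate instantly.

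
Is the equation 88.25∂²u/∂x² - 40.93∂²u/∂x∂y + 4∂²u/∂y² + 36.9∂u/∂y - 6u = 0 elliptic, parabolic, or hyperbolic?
Computing B² - 4AC with A = 88.25, B = -40.93, C = 4: discriminant = 263.2649 (positive). Answer: hyperbolic.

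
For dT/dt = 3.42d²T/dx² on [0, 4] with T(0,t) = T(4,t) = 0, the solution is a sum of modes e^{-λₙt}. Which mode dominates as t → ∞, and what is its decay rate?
Eigenvalues: λₙ = 3.42n²π²/4².
First three modes:
  n=1: λ₁ = 3.42π²/4² ≈ 2.11
  n=2: λ₂ = 13.68π²/4² ≈ 8.439 (4× faster decay)
  n=3: λ₃ = 30.78π²/4² ≈ 18.987 (9× faster decay)
As t → ∞, higher modes decay exponentially faster. The n=1 mode dominates: T ~ c₁ sin(πx/4) e^{-λ₁t}.
Decay rate: λ₁ = 3.42π²/4² ≈ 2.11.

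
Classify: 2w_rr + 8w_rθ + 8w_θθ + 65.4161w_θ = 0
Parabolic (discriminant = 0).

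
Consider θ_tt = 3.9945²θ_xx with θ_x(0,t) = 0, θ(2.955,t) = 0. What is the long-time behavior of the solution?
As t → ∞, θ oscillates (no decay). Energy is conserved; the solution oscillates indefinitely as standing waves.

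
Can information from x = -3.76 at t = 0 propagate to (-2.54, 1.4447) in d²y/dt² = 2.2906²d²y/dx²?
Yes. The domain of dependence is [-5.84922982, 0.76922982], and -3.76 ∈ [-5.84922982, 0.76922982].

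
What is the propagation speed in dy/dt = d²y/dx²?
Infinite. The heat equation is parabolic, not hyperbolic, so disturbances propagate instantly.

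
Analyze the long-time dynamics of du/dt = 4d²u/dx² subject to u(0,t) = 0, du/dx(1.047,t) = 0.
Long-time behavior: u → 0. Heat escapes through the Dirichlet boundary.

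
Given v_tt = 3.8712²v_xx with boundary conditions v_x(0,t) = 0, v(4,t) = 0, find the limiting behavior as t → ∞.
v oscillates (no decay). Energy is conserved; the solution oscillates indefinitely as standing waves.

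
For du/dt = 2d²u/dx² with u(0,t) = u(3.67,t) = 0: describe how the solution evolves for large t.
u → 0. Heat diffuses out through both boundaries.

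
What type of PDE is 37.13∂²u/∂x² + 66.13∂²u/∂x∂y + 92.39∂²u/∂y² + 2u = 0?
With A = 37.13, B = 66.13, C = 92.39, the discriminant is -9348.5859. This is an elliptic PDE.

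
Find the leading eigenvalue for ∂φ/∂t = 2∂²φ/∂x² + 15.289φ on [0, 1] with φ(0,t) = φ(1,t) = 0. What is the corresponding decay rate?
Eigenvalues: λₙ = 2n²π²/1² - 15.289.
First three modes:
  n=1: λ₁ = 2π² - 15.289 ≈ 4.45
  n=2: λ₂ = 8π² - 15.289 ≈ 63.668
  n=3: λ₃ = 18π² - 15.289 ≈ 162.364
Since 2π² ≈ 19.739 > 15.289, all λₙ > 0.
The n=1 mode decays slowest → dominates as t → ∞.
Asymptotic: φ ~ c₁ sin(πx/1) e^{-λ₁t} with decay rate λ₁ ≈ 4.45.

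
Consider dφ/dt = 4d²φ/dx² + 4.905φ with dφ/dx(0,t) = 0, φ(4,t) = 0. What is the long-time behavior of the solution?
As t → ∞, φ grows unboundedly. Reaction dominates diffusion (r=4.905 > κπ²/(4L²)≈0.62); solution grows exponentially.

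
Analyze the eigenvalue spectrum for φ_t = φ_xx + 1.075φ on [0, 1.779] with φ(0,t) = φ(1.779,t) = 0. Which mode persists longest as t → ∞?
Eigenvalues: λₙ = n²π²/1.779² - 1.075.
First three modes:
  n=1: λ₁ = π²/1.779² - 1.075 ≈ 2.044
  n=2: λ₂ = 4π²/1.779² - 1.075 ≈ 11.399
  n=3: λ₃ = 9π²/1.779² - 1.075 ≈ 26.992
Since π²/1.779² ≈ 3.119 > 1.075, all λₙ > 0.
The n=1 mode decays slowest → dominates as t → ∞.
Asymptotic: φ ~ c₁ sin(πx/1.779) e^{-λ₁t} with decay rate λ₁ ≈ 2.044.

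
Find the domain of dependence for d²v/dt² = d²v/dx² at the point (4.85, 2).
Domain of dependence: [2.85, 6.85]. Signals travel at speed 1, so data within |x - 4.85| ≤ 1·2 = 2 can reach the point.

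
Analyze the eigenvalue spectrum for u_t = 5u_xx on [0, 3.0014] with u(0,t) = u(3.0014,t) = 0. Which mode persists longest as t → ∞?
Eigenvalues: λₙ = 5n²π²/3.0014².
First three modes:
  n=1: λ₁ = 5π²/3.0014² ≈ 5.478
  n=2: λ₂ = 20π²/3.0014² ≈ 21.912 (4× faster decay)
  n=3: λ₃ = 45π²/3.0014² ≈ 49.302 (9× faster decay)
As t → ∞, higher modes decay exponentially faster. The n=1 mode dominates: u ~ c₁ sin(πx/3.0014) e^{-λ₁t}.
Decay rate: λ₁ = 5π²/3.0014² ≈ 5.478.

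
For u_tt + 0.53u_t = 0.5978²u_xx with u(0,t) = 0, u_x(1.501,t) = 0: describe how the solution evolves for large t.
u → 0. Damping (γ=0.53) dissipates energy; oscillations decay exponentially.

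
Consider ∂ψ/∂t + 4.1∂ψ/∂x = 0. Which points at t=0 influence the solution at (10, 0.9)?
A single point: x = 6.31. The characteristic through (10, 0.9) is x - 4.1t = const, so x = 10 - 4.1·0.9 = 6.31.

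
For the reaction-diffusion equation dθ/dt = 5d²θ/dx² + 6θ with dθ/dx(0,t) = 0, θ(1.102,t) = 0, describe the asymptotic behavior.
θ → 0. Diffusion dominates reaction (r=6 < κπ²/(4L²)≈10.16); solution decays.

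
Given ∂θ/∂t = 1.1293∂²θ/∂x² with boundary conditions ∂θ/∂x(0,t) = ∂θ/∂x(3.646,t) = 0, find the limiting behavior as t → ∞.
θ → constant (steady state). Heat is conserved (no flux at boundaries); solution approaches the spatial average.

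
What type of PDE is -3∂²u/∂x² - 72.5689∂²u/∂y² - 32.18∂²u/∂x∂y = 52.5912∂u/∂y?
Rewriting in standard form: -3∂²u/∂x² - 32.18∂²u/∂x∂y - 72.5689∂²u/∂y² - 52.5912∂u/∂y = 0. With A = -3, B = -32.18, C = -72.5689, the discriminant is 164.7256. This is a hyperbolic PDE.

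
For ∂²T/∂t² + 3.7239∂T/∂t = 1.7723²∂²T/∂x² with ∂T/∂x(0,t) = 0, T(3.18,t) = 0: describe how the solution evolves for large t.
T → 0. Damping (γ=3.7239) dissipates energy; oscillations decay exponentially.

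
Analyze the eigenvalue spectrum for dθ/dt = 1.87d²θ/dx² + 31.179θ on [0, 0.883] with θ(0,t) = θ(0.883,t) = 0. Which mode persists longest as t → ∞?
Eigenvalues: λₙ = 1.87n²π²/0.883² - 31.179.
First three modes:
  n=1: λ₁ = 1.87π²/0.883² - 31.179 ≈ -7.508
  n=2: λ₂ = 7.48π²/0.883² - 31.179 ≈ 63.506
  n=3: λ₃ = 16.83π²/0.883² - 31.179 ≈ 181.862
Since 1.87π²/0.883² ≈ 23.671 < 31.179, λ₁ < 0.
The n=1 mode grows fastest (−λₙ is largest for n=1) → dominates.
Asymptotic: θ ~ c₁ sin(πx/0.883) e^{7.508t} (exponential growth at rate −λ₁ ≈ 7.508).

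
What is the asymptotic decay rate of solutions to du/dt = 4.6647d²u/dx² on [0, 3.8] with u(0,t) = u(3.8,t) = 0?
Eigenvalues: λₙ = 4.6647n²π²/3.8².
First three modes:
  n=1: λ₁ = 4.6647π²/3.8² ≈ 3.188
  n=2: λ₂ = 18.6588π²/3.8² ≈ 12.753 (4× faster decay)
  n=3: λ₃ = 41.9823π²/3.8² ≈ 28.695 (9× faster decay)
As t → ∞, higher modes decay exponentially faster. The n=1 mode dominates: u ~ c₁ sin(πx/3.8) e^{-λ₁t}.
Decay rate: λ₁ = 4.6647π²/3.8² ≈ 3.188.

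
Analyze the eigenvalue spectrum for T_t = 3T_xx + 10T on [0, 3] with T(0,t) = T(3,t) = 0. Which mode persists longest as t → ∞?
Eigenvalues: λₙ = 3n²π²/3² - 10.
First three modes:
  n=1: λ₁ = 3π²/3² - 10 ≈ -6.71
  n=2: λ₂ = 12π²/3² - 10 ≈ 3.159
  n=3: λ₃ = 27π²/3² - 10 ≈ 19.609
Since 3π²/3² ≈ 3.29 < 10, λ₁ < 0.
The n=1 mode grows fastest (−λₙ is largest for n=1) → dominates.
Asymptotic: T ~ c₁ sin(πx/3) e^{6.71t} (exponential growth at rate −λ₁ ≈ 6.71).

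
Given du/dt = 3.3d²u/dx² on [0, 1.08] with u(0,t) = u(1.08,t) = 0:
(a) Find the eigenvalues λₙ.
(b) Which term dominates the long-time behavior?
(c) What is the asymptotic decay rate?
Eigenvalues: λₙ = 3.3n²π²/1.08².
First three modes:
  n=1: λ₁ = 3.3π²/1.08² ≈ 27.923
  n=2: λ₂ = 13.2π²/1.08² ≈ 111.693 (4× faster decay)
  n=3: λ₃ = 29.7π²/1.08² ≈ 251.309 (9× faster decay)
As t → ∞, higher modes decay exponentially faster. The n=1 mode dominates: u ~ c₁ sin(πx/1.08) e^{-λ₁t}.
Decay rate: λ₁ = 3.3π²/1.08² ≈ 27.923.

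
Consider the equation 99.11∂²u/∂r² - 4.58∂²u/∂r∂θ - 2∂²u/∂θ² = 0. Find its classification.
Hyperbolic. (A = 99.11, B = -4.58, C = -2 gives B² - 4AC = 813.8564.)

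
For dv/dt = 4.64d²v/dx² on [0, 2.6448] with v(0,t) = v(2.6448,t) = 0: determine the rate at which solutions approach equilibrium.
Eigenvalues: λₙ = 4.64n²π²/2.6448².
First three modes:
  n=1: λ₁ = 4.64π²/2.6448² ≈ 6.547
  n=2: λ₂ = 18.56π²/2.6448² ≈ 26.187 (4× faster decay)
  n=3: λ₃ = 41.76π²/2.6448² ≈ 58.922 (9× faster decay)
As t → ∞, higher modes decay exponentially faster. The n=1 mode dominates: v ~ c₁ sin(πx/2.6448) e^{-λ₁t}.
Decay rate: λ₁ = 4.64π²/2.6448² ≈ 6.547.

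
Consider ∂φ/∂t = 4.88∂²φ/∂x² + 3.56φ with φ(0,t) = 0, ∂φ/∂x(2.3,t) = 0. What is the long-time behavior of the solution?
As t → ∞, φ grows unboundedly. Reaction dominates diffusion (r=3.56 > κπ²/(4L²)≈2.28); solution grows exponentially.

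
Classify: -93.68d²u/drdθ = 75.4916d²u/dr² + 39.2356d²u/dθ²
Rewriting in standard form: -75.4916d²u/dr² - 93.68d²u/drdθ - 39.2356d²u/dθ² = 0. Elliptic (discriminant = -3071.89048384).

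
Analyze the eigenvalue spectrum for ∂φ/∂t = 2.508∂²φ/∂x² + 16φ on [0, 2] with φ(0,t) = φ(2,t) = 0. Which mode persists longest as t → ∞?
Eigenvalues: λₙ = 2.508n²π²/2² - 16.
First three modes:
  n=1: λ₁ = 2.508π²/2² - 16 ≈ -9.812
  n=2: λ₂ = 10.032π²/2² - 16 ≈ 8.753
  n=3: λ₃ = 22.572π²/2² - 16 ≈ 39.694
Since 2.508π²/2² ≈ 6.188 < 16, λ₁ < 0.
The n=1 mode grows fastest (−λₙ is largest for n=1) → dominates.
Asymptotic: φ ~ c₁ sin(πx/2) e^{9.812t} (exponential growth at rate −λ₁ ≈ 9.812).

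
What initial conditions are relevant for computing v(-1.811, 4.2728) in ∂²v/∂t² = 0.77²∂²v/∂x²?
Domain of dependence: [-5.101056, 1.479056]. Signals travel at speed 0.77, so data within |x - -1.811| ≤ 0.77·4.2728 = 3.290056 can reach the point.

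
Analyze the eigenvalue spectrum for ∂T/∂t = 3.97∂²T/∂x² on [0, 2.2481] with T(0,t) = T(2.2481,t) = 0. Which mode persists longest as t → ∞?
Eigenvalues: λₙ = 3.97n²π²/2.2481².
First three modes:
  n=1: λ₁ = 3.97π²/2.2481² ≈ 7.753
  n=2: λ₂ = 15.88π²/2.2481² ≈ 31.011 (4× faster decay)
  n=3: λ₃ = 35.73π²/2.2481² ≈ 69.775 (9× faster decay)
As t → ∞, higher modes decay exponentially faster. The n=1 mode dominates: T ~ c₁ sin(πx/2.2481) e^{-λ₁t}.
Decay rate: λ₁ = 3.97π²/2.2481² ≈ 7.753.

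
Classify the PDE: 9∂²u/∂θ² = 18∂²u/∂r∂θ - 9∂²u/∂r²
Rewriting in standard form: 9∂²u/∂r² - 18∂²u/∂r∂θ + 9∂²u/∂θ² = 0. A = 9, B = -18, C = 9. Discriminant B² - 4AC = 0. Since 0 = 0, parabolic.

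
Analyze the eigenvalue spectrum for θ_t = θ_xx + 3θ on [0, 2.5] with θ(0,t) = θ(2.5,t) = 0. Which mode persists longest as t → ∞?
Eigenvalues: λₙ = n²π²/2.5² - 3.
First three modes:
  n=1: λ₁ = π²/2.5² - 3 ≈ -1.421
  n=2: λ₂ = 4π²/2.5² - 3 ≈ 3.317
  n=3: λ₃ = 9π²/2.5² - 3 ≈ 11.212
Since π²/2.5² ≈ 1.579 < 3, λ₁ < 0.
The n=1 mode grows fastest (−λₙ is largest for n=1) → dominates.
Asymptotic: θ ~ c₁ sin(πx/2.5) e^{1.421t} (exponential growth at rate −λ₁ ≈ 1.421).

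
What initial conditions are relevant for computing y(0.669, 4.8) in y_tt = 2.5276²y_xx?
Domain of dependence: [-11.46348, 12.80148]. Signals travel at speed 2.5276, so data within |x - 0.669| ≤ 2.5276·4.8 = 12.13248 can reach the point.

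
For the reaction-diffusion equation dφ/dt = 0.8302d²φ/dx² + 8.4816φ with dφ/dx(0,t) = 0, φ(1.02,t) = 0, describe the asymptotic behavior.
φ grows unboundedly. Reaction dominates diffusion (r=8.4816 > κπ²/(4L²)≈1.97); solution grows exponentially.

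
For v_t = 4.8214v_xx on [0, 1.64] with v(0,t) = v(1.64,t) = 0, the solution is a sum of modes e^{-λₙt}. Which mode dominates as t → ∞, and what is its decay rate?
Eigenvalues: λₙ = 4.8214n²π²/1.64².
First three modes:
  n=1: λ₁ = 4.8214π²/1.64² ≈ 17.692
  n=2: λ₂ = 19.2856π²/1.64² ≈ 70.769 (4× faster decay)
  n=3: λ₃ = 43.3926π²/1.64² ≈ 159.231 (9× faster decay)
As t → ∞, higher modes decay exponentially faster. The n=1 mode dominates: v ~ c₁ sin(πx/1.64) e^{-λ₁t}.
Decay rate: λ₁ = 4.8214π²/1.64² ≈ 17.692.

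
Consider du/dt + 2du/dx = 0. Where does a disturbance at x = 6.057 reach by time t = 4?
At x = 14.057. The characteristic carries data from (6.057, 0) to (14.057, 4).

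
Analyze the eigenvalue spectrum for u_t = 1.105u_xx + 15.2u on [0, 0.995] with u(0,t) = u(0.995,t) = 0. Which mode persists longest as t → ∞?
Eigenvalues: λₙ = 1.105n²π²/0.995² - 15.2.
First three modes:
  n=1: λ₁ = 1.105π²/0.995² - 15.2 ≈ -4.184
  n=2: λ₂ = 4.42π²/0.995² - 15.2 ≈ 28.863
  n=3: λ₃ = 9.945π²/0.995² - 15.2 ≈ 83.942
Since 1.105π²/0.995² ≈ 11.016 < 15.2, λ₁ < 0.
The n=1 mode grows fastest (−λₙ is largest for n=1) → dominates.
Asymptotic: u ~ c₁ sin(πx/0.995) e^{4.184t} (exponential growth at rate −λ₁ ≈ 4.184).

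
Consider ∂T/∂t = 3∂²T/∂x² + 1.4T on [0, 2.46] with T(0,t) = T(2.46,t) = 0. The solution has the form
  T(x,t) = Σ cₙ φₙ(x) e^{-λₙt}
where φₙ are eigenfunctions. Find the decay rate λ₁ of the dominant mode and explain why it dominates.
Eigenvalues: λₙ = 3n²π²/2.46² - 1.4.
First three modes:
  n=1: λ₁ = 3π²/2.46² - 1.4 ≈ 3.493
  n=2: λ₂ = 12π²/2.46² - 1.4 ≈ 18.171
  n=3: λ₃ = 27π²/2.46² - 1.4 ≈ 42.635
Since 3π²/2.46² ≈ 4.893 > 1.4, all λₙ > 0.
The n=1 mode decays slowest → dominates as t → ∞.
Asymptotic: T ~ c₁ sin(πx/2.46) e^{-λ₁t} with decay rate λ₁ ≈ 3.493.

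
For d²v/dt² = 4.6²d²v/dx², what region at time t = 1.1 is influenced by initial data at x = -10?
Domain of influence: [-15.06, -4.94]. Data at x = -10 spreads outward at speed 4.6.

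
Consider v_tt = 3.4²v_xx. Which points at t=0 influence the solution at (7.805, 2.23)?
Domain of dependence: [0.223, 15.387]. Signals travel at speed 3.4, so data within |x - 7.805| ≤ 3.4·2.23 = 7.582 can reach the point.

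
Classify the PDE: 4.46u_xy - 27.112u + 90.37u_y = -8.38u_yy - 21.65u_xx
Rewriting in standard form: 21.65u_xx + 4.46u_xy + 8.38u_yy + 90.37u_y - 27.112u = 0. A = 21.65, B = 4.46, C = 8.38. Discriminant B² - 4AC = -705.8164. Since -705.8164 < 0, elliptic.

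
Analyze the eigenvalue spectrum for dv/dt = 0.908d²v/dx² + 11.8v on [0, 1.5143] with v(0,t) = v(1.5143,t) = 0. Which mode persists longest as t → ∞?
Eigenvalues: λₙ = 0.908n²π²/1.5143² - 11.8.
First three modes:
  n=1: λ₁ = 0.908π²/1.5143² - 11.8 ≈ -7.892
  n=2: λ₂ = 3.632π²/1.5143² - 11.8 ≈ 3.832
  n=3: λ₃ = 8.172π²/1.5143² - 11.8 ≈ 23.373
Since 0.908π²/1.5143² ≈ 3.908 < 11.8, λ₁ < 0.
The n=1 mode grows fastest (−λₙ is largest for n=1) → dominates.
Asymptotic: v ~ c₁ sin(πx/1.5143) e^{7.892t} (exponential growth at rate −λ₁ ≈ 7.892).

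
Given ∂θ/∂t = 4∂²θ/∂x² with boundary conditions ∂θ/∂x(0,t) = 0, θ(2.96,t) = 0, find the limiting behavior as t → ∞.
θ → 0. Heat escapes through the Dirichlet boundary.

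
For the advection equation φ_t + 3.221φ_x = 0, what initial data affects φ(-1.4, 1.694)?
A single point: x = -6.856374. The characteristic through (-1.4, 1.694) is x - 3.221t = const, so x = -1.4 - 3.221·1.694 = -6.856374.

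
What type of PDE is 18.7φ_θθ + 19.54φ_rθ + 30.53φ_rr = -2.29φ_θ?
Rewriting in standard form: 30.53φ_rr + 19.54φ_rθ + 18.7φ_θθ + 2.29φ_θ = 0. With A = 30.53, B = 19.54, C = 18.7, the discriminant is -1901.8324. This is an elliptic PDE.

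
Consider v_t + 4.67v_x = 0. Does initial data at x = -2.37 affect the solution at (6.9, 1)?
No. Only data at x = 2.23 affects (6.9, 1). Advection has one-way propagation along characteristics.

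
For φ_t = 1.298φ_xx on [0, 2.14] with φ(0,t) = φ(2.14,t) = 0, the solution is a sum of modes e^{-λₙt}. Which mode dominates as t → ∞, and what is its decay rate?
Eigenvalues: λₙ = 1.298n²π²/2.14².
First three modes:
  n=1: λ₁ = 1.298π²/2.14² ≈ 2.797
  n=2: λ₂ = 5.192π²/2.14² ≈ 11.189 (4× faster decay)
  n=3: λ₃ = 11.682π²/2.14² ≈ 25.176 (9× faster decay)
As t → ∞, higher modes decay exponentially faster. The n=1 mode dominates: φ ~ c₁ sin(πx/2.14) e^{-λ₁t}.
Decay rate: λ₁ = 1.298π²/2.14² ≈ 2.797.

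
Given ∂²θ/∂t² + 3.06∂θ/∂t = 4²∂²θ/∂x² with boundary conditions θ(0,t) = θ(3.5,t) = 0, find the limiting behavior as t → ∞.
θ → 0. Damping (γ=3.06) dissipates energy; oscillations decay exponentially.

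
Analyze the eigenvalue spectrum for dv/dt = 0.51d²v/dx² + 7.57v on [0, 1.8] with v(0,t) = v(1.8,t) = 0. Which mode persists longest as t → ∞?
Eigenvalues: λₙ = 0.51n²π²/1.8² - 7.57.
First three modes:
  n=1: λ₁ = 0.51π²/1.8² - 7.57 ≈ -6.016
  n=2: λ₂ = 2.04π²/1.8² - 7.57 ≈ -1.356
  n=3: λ₃ = 4.59π²/1.8² - 7.57 ≈ 6.412
Since 0.51π²/1.8² ≈ 1.554 < 7.57, λ₁ < 0.
The n=1 mode grows fastest (−λₙ is largest for n=1) → dominates.
Asymptotic: v ~ c₁ sin(πx/1.8) e^{6.016t} (exponential growth at rate −λ₁ ≈ 6.016).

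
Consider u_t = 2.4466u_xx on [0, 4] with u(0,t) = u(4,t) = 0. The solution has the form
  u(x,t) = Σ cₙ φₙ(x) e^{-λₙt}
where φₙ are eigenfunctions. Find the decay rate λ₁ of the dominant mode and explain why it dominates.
Eigenvalues: λₙ = 2.4466n²π²/4².
First three modes:
  n=1: λ₁ = 2.4466π²/4² ≈ 1.509
  n=2: λ₂ = 9.7864π²/4² ≈ 6.037 (4× faster decay)
  n=3: λ₃ = 22.0194π²/4² ≈ 13.583 (9× faster decay)
As t → ∞, higher modes decay exponentially faster. The n=1 mode dominates: u ~ c₁ sin(πx/4) e^{-λ₁t}.
Decay rate: λ₁ = 2.4466π²/4² ≈ 1.509.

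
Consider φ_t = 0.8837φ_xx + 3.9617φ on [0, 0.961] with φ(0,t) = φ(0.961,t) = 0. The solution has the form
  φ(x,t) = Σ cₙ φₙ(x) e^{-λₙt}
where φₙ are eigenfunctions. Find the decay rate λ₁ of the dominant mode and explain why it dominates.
Eigenvalues: λₙ = 0.8837n²π²/0.961² - 3.9617.
First three modes:
  n=1: λ₁ = 0.8837π²/0.961² - 3.9617 ≈ 5.482
  n=2: λ₂ = 3.5348π²/0.961² - 3.9617 ≈ 33.814
  n=3: λ₃ = 7.9533π²/0.961² - 3.9617 ≈ 81.035
Since 0.8837π²/0.961² ≈ 9.444 > 3.9617, all λₙ > 0.
The n=1 mode decays slowest → dominates as t → ∞.
Asymptotic: φ ~ c₁ sin(πx/0.961) e^{-λ₁t} with decay rate λ₁ ≈ 5.482.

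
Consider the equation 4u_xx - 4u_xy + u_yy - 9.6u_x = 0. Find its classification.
Parabolic. (A = 4, B = -4, C = 1 gives B² - 4AC = 0.)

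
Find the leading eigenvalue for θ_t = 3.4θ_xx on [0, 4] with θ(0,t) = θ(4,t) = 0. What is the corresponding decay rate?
Eigenvalues: λₙ = 3.4n²π²/4².
First three modes:
  n=1: λ₁ = 3.4π²/4² ≈ 2.097
  n=2: λ₂ = 13.6π²/4² ≈ 8.389 (4× faster decay)
  n=3: λ₃ = 30.6π²/4² ≈ 18.876 (9× faster decay)
As t → ∞, higher modes decay exponentially faster. The n=1 mode dominates: θ ~ c₁ sin(πx/4) e^{-λ₁t}.
Decay rate: λ₁ = 3.4π²/4² ≈ 2.097.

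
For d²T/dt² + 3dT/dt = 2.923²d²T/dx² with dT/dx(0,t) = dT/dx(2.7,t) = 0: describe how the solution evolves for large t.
T → constant (steady state). Damping (γ=3) dissipates the nonconstant modes; with Neumann BCs the spatial average obeys M''+γM'=0 and tends to a finite limit.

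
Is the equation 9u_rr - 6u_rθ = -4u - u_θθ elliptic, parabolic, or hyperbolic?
Rewriting in standard form: 9u_rr - 6u_rθ + u_θθ + 4u = 0. Computing B² - 4AC with A = 9, B = -6, C = 1: discriminant = 0 (zero). Answer: parabolic.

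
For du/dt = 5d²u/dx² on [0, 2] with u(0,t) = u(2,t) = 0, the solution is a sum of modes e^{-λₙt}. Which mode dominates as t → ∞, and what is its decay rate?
Eigenvalues: λₙ = 5n²π²/2².
First three modes:
  n=1: λ₁ = 5π²/2² ≈ 12.337
  n=2: λ₂ = 20π²/2² ≈ 49.348 (4× faster decay)
  n=3: λ₃ = 45π²/2² ≈ 111.033 (9× faster decay)
As t → ∞, higher modes decay exponentially faster. The n=1 mode dominates: u ~ c₁ sin(πx/2) e^{-λ₁t}.
Decay rate: λ₁ = 5π²/2² ≈ 12.337.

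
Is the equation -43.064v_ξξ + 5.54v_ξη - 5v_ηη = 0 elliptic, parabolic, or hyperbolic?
Computing B² - 4AC with A = -43.064, B = 5.54, C = -5: discriminant = -830.5884 (negative). Answer: elliptic.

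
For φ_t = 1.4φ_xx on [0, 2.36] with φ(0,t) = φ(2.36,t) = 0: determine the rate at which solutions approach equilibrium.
Eigenvalues: λₙ = 1.4n²π²/2.36².
First three modes:
  n=1: λ₁ = 1.4π²/2.36² ≈ 2.481
  n=2: λ₂ = 5.6π²/2.36² ≈ 9.923 (4× faster decay)
  n=3: λ₃ = 12.6π²/2.36² ≈ 22.328 (9× faster decay)
As t → ∞, higher modes decay exponentially faster. The n=1 mode dominates: φ ~ c₁ sin(πx/2.36) e^{-λ₁t}.
Decay rate: λ₁ = 1.4π²/2.36² ≈ 2.481.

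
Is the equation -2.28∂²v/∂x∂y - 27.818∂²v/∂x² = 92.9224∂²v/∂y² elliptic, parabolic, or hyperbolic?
Rewriting in standard form: -27.818∂²v/∂x² - 2.28∂²v/∂x∂y - 92.9224∂²v/∂y² = 0. Computing B² - 4AC with A = -27.818, B = -2.28, C = -92.9224: discriminant = -10334.4628928 (negative). Answer: elliptic.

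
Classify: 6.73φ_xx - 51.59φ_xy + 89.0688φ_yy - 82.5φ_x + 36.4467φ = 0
Hyperbolic (discriminant = 263.796004).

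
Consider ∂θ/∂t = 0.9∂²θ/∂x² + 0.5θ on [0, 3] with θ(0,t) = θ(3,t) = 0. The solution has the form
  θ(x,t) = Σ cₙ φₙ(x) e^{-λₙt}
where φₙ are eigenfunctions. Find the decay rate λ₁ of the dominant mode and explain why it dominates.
Eigenvalues: λₙ = 0.9n²π²/3² - 0.5.
First three modes:
  n=1: λ₁ = 0.9π²/3² - 0.5 ≈ 0.487
  n=2: λ₂ = 3.6π²/3² - 0.5 ≈ 3.448
  n=3: λ₃ = 8.1π²/3² - 0.5 ≈ 8.383
Since 0.9π²/3² ≈ 0.987 > 0.5, all λₙ > 0.
The n=1 mode decays slowest → dominates as t → ∞.
Asymptotic: θ ~ c₁ sin(πx/3) e^{-λ₁t} with decay rate λ₁ ≈ 0.487.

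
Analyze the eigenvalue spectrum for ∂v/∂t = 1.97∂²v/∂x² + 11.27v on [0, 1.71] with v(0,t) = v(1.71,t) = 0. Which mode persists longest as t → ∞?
Eigenvalues: λₙ = 1.97n²π²/1.71² - 11.27.
First three modes:
  n=1: λ₁ = 1.97π²/1.71² - 11.27 ≈ -4.621
  n=2: λ₂ = 7.88π²/1.71² - 11.27 ≈ 15.327
  n=3: λ₃ = 17.73π²/1.71² - 11.27 ≈ 48.573
Since 1.97π²/1.71² ≈ 6.649 < 11.27, λ₁ < 0.
The n=1 mode grows fastest (−λₙ is largest for n=1) → dominates.
Asymptotic: v ~ c₁ sin(πx/1.71) e^{4.621t} (exponential growth at rate −λ₁ ≈ 4.621).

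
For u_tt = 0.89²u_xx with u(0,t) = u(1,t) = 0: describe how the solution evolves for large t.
u oscillates (no decay). Energy is conserved; the solution oscillates indefinitely as standing waves.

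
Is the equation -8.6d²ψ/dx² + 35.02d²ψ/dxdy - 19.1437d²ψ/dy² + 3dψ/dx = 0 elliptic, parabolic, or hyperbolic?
Computing B² - 4AC with A = -8.6, B = 35.02, C = -19.1437: discriminant = 567.85712 (positive). Answer: hyperbolic.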